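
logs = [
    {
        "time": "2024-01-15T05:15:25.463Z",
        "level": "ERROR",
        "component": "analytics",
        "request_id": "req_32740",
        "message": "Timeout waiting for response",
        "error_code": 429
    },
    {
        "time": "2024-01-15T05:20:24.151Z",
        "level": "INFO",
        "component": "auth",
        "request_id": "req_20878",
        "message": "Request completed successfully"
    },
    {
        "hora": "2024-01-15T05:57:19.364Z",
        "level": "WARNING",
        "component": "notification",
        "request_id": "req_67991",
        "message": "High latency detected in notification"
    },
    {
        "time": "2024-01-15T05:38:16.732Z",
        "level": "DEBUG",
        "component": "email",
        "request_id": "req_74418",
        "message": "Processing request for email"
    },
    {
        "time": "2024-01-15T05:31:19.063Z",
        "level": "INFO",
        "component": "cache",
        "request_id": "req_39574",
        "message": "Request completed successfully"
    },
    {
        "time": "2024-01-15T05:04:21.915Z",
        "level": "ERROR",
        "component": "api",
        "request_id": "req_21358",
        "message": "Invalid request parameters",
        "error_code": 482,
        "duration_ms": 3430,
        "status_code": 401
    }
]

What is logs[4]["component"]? "cache"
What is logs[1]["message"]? "Request completed successfully"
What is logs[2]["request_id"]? "req_67991"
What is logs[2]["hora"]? "2024-01-15T05:57:19.364Z"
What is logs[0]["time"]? "2024-01-15T05:15:25.463Z"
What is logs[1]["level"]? "INFO"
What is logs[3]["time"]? "2024-01-15T05:38:16.732Z"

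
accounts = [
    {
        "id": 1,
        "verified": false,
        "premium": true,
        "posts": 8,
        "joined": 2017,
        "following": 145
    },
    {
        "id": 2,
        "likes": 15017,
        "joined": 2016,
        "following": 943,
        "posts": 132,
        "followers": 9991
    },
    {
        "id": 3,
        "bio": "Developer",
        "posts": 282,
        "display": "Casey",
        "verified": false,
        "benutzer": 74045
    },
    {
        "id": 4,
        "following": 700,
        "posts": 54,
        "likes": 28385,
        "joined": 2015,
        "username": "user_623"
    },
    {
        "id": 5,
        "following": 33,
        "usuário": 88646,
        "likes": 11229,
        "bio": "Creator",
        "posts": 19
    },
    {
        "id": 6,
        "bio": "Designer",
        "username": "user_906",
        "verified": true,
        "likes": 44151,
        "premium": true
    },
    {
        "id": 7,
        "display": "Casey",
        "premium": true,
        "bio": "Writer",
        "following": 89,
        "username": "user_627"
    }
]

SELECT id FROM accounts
[1, 2, 3, 4, 5, 6, 7]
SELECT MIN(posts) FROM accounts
8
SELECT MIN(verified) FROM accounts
False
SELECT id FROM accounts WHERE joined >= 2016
[1, 2]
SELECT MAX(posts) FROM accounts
282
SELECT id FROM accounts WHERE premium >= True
[1, 6, 7]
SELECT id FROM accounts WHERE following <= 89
[5, 7]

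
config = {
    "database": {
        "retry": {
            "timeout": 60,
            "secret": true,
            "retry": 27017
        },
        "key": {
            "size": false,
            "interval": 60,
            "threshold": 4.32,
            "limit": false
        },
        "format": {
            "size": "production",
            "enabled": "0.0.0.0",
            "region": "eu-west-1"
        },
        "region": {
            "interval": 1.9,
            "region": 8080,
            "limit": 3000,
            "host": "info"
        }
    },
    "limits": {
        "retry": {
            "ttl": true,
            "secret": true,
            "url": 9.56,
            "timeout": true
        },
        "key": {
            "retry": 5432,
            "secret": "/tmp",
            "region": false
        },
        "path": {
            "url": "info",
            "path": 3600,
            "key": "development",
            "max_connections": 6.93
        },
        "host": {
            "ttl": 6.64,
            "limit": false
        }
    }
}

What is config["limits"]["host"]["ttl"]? 6.64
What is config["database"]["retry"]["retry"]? 27017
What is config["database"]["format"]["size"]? "production"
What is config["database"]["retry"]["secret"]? True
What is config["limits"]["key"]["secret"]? "/tmp"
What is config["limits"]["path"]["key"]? "development"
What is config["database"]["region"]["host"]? "info"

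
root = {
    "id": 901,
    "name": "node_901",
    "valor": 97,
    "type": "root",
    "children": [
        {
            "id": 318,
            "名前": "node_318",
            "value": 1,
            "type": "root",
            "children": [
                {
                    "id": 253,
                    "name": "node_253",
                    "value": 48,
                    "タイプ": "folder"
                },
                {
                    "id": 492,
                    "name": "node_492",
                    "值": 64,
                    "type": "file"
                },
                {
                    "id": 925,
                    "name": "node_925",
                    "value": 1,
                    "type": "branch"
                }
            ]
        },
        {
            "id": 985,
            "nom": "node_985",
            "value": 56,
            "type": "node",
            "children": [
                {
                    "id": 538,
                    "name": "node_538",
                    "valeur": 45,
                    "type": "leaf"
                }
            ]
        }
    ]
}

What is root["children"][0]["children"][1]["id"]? 492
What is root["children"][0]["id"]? 318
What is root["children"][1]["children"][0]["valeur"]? 45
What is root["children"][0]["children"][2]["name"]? "node_925"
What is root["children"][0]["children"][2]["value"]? 1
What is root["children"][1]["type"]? "node"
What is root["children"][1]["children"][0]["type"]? "leaf"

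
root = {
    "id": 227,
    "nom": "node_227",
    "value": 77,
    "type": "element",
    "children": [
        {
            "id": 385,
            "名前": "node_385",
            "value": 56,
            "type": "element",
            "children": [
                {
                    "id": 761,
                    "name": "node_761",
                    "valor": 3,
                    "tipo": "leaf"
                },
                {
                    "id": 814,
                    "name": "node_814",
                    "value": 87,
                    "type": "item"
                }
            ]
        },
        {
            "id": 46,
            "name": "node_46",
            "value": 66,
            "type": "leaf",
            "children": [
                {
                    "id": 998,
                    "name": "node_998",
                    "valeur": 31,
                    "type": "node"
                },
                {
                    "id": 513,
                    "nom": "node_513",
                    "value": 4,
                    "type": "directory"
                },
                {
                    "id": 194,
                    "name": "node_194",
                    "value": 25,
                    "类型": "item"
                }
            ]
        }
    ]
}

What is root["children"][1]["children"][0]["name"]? "node_998"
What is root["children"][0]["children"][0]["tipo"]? "leaf"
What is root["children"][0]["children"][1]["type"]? "item"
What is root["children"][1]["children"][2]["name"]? "node_194"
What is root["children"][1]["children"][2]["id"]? 194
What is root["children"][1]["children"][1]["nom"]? "node_513"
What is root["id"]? 227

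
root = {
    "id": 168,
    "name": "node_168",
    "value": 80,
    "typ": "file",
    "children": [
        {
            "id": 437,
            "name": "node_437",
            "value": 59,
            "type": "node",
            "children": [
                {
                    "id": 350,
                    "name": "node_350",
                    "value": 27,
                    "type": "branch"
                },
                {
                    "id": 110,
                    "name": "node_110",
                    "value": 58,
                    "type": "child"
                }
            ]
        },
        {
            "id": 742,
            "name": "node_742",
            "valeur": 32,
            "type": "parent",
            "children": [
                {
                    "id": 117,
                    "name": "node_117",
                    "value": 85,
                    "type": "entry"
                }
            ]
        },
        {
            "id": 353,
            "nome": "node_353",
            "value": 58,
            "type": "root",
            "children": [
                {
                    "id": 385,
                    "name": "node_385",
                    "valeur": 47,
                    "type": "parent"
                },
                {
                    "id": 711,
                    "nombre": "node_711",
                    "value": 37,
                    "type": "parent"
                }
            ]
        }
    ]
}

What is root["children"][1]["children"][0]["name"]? "node_117"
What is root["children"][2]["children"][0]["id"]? 385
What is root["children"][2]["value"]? 58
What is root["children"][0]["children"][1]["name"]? "node_110"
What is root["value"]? 80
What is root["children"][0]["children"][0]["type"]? "branch"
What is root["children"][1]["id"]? 742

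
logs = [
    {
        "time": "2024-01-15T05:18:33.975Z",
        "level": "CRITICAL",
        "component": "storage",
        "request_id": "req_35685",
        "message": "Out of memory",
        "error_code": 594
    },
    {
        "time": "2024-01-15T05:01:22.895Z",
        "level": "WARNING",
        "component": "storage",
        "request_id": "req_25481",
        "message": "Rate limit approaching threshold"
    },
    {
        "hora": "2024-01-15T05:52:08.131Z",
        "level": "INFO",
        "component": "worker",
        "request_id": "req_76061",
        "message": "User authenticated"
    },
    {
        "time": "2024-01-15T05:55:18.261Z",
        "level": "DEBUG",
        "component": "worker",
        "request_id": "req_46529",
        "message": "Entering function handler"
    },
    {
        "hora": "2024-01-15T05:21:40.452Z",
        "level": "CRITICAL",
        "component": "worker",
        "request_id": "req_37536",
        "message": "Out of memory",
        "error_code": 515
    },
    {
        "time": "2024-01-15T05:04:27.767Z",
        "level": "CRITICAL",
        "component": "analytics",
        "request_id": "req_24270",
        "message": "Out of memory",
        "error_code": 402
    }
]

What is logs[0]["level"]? "CRITICAL"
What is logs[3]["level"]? "DEBUG"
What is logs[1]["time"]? "2024-01-15T05:01:22.895Z"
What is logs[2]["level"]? "INFO"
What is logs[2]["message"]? "User authenticated"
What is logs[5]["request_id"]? "req_24270"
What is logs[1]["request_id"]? "req_25481"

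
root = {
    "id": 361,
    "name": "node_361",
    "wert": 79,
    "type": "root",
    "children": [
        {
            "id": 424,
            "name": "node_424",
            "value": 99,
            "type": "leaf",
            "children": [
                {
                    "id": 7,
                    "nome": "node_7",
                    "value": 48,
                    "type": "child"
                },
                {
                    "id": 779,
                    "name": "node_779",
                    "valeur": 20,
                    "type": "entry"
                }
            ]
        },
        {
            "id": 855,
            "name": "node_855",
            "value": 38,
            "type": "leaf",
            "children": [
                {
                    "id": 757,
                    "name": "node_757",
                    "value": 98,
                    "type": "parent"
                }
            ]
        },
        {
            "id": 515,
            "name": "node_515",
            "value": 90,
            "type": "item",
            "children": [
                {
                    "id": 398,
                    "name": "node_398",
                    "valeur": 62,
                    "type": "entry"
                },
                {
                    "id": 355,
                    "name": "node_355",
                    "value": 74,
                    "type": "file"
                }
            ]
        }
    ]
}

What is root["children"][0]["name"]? "node_424"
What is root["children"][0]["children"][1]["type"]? "entry"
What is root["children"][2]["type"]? "item"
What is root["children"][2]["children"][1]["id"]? 355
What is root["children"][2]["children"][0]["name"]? "node_398"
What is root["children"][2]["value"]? 90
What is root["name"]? "node_361"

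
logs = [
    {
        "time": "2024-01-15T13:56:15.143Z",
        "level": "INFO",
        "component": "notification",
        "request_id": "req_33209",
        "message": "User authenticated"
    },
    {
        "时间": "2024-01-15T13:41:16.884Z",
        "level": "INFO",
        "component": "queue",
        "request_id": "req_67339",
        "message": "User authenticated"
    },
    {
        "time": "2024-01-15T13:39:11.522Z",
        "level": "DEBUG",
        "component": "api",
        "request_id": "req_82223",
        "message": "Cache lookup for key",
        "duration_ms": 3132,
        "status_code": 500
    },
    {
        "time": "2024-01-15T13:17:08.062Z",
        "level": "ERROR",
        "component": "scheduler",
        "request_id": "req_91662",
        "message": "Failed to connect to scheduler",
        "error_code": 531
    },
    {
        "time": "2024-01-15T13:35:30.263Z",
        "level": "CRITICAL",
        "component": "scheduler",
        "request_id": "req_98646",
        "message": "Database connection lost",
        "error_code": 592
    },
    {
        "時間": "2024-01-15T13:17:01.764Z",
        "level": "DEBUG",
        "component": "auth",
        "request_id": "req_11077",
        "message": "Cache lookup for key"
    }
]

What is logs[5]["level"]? "DEBUG"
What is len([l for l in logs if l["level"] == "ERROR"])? 1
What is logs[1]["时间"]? "2024-01-15T13:41:16.884Z"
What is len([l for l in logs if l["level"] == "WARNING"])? 0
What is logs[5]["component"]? "auth"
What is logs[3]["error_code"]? 531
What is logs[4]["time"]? "2024-01-15T13:35:30.263Z"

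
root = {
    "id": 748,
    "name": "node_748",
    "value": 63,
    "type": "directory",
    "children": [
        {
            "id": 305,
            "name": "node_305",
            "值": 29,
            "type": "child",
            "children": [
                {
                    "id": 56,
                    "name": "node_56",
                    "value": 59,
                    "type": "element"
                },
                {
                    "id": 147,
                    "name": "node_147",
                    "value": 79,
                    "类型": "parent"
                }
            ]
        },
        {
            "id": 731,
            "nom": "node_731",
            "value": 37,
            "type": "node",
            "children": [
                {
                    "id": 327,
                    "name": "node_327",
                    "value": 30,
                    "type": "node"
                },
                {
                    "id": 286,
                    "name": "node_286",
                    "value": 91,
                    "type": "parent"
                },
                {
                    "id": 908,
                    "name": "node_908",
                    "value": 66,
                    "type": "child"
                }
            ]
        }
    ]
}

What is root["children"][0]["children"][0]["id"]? 56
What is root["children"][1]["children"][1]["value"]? 91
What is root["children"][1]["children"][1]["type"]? "parent"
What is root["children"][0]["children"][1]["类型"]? "parent"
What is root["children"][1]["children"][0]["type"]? "node"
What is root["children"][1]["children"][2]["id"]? 908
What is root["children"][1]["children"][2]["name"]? "node_908"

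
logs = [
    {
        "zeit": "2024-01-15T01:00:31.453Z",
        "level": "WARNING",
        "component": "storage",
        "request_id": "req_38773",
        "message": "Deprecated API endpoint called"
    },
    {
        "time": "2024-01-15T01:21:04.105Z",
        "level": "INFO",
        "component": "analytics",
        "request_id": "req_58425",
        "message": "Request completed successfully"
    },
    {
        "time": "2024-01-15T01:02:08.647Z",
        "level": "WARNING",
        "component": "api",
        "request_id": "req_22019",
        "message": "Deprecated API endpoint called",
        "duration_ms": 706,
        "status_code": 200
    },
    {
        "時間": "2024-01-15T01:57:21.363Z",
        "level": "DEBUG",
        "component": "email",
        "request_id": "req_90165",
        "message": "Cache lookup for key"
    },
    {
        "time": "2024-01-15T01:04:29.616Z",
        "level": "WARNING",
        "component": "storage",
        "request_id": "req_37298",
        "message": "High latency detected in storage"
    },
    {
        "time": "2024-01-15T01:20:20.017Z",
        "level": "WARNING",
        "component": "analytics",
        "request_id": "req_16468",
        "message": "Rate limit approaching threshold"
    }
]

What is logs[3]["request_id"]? "req_90165"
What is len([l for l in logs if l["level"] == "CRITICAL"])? 0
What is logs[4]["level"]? "WARNING"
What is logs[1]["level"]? "INFO"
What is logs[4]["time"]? "2024-01-15T01:04:29.616Z"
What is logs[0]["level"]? "WARNING"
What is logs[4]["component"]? "storage"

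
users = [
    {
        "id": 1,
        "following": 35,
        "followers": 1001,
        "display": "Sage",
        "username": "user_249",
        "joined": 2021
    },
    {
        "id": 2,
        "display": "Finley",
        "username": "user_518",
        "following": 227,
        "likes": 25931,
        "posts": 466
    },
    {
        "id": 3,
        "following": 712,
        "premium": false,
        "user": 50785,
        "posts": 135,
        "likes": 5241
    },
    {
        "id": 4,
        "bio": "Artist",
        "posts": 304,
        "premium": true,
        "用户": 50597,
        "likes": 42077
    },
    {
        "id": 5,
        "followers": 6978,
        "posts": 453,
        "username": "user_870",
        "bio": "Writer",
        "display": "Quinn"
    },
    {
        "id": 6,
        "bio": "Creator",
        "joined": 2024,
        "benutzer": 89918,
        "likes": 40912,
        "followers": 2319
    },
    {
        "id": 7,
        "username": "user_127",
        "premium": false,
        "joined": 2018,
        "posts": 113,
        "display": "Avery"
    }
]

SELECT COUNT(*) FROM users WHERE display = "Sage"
1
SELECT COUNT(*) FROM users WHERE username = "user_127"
1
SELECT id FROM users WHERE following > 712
[]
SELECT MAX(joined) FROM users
2024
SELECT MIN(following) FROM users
35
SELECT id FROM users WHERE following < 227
[1]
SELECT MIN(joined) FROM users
2018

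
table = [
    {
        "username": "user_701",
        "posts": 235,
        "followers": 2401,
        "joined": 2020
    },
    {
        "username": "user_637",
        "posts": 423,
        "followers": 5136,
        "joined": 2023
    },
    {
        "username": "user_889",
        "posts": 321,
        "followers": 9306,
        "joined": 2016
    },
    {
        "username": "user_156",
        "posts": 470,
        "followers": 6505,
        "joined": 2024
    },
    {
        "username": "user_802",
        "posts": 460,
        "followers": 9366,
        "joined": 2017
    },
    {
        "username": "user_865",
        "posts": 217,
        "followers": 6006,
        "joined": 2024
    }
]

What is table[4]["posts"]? 460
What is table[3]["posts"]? 470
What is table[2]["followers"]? 9306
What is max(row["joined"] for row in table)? 2024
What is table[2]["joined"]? 2016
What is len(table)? 6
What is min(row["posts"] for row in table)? 217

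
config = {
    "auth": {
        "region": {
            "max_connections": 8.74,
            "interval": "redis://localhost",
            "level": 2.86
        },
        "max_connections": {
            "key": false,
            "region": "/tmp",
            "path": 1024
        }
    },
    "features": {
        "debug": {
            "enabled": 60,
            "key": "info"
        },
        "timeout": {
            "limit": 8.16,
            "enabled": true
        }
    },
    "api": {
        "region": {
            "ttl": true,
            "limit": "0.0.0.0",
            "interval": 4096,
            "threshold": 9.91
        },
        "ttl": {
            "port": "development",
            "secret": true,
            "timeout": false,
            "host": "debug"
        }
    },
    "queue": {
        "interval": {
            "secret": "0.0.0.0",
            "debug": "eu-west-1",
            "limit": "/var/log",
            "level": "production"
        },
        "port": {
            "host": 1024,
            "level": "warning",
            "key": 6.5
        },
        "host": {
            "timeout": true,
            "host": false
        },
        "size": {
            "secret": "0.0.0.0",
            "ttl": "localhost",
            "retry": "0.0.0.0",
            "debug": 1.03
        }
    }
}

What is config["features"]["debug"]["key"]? "info"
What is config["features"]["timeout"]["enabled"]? True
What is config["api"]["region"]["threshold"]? 9.91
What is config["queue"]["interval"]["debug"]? "eu-west-1"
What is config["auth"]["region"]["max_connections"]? 8.74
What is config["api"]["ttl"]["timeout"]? False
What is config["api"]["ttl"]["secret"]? True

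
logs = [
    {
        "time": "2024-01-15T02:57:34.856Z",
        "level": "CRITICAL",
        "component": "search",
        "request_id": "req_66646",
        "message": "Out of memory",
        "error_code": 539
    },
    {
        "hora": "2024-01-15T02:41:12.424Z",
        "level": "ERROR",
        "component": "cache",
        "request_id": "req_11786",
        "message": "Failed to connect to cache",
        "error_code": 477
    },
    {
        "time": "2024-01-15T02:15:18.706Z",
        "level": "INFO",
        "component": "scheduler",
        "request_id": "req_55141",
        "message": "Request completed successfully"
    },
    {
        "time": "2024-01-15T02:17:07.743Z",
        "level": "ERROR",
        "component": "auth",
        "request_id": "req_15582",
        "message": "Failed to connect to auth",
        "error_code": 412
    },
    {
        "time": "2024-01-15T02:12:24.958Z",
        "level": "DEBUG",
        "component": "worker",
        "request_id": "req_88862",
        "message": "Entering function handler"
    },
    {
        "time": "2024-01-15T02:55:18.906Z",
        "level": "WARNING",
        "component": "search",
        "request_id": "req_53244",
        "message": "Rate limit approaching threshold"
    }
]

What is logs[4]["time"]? "2024-01-15T02:12:24.958Z"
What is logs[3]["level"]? "ERROR"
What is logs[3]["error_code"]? 412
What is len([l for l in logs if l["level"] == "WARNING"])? 1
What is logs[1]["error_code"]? 477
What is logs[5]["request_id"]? "req_53244"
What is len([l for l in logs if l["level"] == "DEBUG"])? 1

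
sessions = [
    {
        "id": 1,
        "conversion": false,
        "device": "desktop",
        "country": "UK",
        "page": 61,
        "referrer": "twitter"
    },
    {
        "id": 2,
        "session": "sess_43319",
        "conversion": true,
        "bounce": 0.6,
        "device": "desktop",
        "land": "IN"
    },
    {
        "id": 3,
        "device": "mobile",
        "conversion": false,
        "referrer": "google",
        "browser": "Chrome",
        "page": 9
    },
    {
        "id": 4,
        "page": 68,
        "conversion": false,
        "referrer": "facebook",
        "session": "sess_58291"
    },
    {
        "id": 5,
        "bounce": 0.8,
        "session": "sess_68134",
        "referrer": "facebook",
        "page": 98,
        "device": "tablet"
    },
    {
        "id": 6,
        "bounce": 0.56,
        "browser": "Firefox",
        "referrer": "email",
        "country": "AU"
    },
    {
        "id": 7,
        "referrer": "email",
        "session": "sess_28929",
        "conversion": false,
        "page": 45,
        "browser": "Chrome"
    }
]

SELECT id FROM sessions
[1, 2, 3, 4, 5, 6, 7]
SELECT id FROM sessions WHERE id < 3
[1, 2]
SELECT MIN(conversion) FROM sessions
False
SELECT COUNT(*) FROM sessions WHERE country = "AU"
1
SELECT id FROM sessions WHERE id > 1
[2, 3, 4, 5, 6, 7]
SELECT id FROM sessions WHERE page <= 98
[1, 3, 4, 5, 7]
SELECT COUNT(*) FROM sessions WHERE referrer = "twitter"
1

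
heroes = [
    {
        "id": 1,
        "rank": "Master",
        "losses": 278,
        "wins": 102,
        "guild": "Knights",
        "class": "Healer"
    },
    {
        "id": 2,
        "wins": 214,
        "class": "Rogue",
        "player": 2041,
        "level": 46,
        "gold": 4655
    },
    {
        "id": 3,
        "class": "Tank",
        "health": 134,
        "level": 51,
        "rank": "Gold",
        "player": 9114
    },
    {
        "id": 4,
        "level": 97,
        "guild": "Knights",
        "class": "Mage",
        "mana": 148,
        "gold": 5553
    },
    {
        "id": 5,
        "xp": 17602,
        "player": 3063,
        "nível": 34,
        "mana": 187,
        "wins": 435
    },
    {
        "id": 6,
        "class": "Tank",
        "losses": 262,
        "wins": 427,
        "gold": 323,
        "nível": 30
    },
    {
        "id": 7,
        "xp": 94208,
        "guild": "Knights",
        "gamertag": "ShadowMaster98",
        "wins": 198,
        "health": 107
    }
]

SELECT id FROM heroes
[1, 2, 3, 4, 5, 6, 7]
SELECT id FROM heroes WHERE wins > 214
[5, 6]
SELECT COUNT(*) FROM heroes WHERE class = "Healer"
1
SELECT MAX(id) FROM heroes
7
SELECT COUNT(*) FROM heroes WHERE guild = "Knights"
3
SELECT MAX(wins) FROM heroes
435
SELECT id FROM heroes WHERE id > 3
[4, 5, 6, 7]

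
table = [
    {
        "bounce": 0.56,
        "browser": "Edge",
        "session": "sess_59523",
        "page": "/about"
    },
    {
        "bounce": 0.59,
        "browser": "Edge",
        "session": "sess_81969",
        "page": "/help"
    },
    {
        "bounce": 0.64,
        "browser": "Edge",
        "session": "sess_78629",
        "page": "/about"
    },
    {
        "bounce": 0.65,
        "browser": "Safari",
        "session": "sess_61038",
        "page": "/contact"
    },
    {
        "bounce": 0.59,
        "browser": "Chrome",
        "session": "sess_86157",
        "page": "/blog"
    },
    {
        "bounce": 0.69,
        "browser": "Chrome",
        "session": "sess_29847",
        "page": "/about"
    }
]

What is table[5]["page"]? "/about"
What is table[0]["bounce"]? 0.56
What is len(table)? 6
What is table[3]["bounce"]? 0.65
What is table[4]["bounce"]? 0.59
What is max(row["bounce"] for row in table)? 0.69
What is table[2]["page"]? "/about"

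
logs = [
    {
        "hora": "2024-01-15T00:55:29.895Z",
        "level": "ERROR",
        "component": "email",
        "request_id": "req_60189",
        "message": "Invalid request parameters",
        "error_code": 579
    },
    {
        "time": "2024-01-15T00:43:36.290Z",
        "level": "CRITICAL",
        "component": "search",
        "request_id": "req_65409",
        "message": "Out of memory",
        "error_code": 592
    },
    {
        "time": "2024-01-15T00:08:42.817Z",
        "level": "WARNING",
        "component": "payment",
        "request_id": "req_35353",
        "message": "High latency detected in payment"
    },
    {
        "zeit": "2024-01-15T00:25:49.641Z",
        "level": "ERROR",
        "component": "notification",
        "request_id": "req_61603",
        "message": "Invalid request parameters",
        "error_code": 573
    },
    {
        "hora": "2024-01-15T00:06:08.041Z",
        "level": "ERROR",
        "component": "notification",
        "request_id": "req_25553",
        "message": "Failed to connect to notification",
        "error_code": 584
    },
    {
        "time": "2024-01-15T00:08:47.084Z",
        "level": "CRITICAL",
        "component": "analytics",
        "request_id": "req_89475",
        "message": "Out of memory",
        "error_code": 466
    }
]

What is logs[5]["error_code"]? 466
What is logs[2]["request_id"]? "req_35353"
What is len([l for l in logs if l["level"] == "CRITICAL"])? 2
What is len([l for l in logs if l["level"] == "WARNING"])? 1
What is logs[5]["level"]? "CRITICAL"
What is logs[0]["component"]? "email"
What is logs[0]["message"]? "Invalid request parameters"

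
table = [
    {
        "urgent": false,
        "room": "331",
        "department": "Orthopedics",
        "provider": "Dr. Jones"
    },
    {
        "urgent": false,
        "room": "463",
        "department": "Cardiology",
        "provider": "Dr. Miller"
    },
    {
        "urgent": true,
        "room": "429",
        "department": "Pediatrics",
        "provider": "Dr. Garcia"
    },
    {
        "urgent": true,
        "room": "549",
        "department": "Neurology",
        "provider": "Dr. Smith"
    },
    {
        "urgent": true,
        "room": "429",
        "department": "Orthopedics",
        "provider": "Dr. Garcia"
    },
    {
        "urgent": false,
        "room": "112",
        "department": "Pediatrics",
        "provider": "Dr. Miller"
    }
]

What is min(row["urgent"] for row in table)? False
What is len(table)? 6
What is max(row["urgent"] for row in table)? True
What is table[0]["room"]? "331"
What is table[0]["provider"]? "Dr. Jones"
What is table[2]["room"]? "429"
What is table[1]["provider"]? "Dr. Miller"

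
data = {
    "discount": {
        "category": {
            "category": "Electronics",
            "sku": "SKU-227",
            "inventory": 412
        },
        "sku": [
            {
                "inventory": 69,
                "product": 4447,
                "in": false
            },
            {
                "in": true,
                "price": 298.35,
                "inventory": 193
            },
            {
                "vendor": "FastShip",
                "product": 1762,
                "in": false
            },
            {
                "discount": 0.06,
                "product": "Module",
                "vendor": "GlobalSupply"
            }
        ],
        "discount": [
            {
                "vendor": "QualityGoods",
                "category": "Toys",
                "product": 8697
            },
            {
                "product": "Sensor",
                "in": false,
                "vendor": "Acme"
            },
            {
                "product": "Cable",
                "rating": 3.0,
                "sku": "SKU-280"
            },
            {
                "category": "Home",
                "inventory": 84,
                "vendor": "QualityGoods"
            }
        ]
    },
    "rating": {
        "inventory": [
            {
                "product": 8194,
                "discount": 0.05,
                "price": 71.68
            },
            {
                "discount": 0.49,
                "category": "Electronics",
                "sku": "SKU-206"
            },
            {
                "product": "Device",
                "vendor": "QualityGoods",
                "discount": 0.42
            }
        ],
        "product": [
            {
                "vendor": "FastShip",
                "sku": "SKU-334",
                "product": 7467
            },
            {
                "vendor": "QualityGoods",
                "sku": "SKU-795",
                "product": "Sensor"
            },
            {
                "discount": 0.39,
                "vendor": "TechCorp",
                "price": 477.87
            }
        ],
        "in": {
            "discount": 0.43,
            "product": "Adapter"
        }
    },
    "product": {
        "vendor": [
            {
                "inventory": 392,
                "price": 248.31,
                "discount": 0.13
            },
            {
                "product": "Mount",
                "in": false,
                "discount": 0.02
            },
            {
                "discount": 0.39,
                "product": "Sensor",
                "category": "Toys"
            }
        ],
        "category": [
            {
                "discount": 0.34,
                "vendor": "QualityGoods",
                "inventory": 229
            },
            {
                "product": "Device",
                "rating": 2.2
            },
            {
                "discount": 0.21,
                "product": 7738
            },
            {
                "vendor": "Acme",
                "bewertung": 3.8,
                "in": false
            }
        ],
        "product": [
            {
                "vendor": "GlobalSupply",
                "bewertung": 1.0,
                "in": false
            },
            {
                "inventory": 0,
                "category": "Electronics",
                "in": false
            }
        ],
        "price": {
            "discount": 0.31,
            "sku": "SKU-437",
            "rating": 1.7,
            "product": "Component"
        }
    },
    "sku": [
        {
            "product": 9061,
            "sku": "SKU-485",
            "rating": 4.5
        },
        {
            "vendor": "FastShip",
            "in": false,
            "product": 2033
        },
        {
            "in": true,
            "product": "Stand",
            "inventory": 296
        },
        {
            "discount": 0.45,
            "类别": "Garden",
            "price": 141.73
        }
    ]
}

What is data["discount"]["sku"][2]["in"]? False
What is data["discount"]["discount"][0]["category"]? "Toys"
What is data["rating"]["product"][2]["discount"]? 0.39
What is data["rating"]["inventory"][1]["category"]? "Electronics"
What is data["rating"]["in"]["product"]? "Adapter"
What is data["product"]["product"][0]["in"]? False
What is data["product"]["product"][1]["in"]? False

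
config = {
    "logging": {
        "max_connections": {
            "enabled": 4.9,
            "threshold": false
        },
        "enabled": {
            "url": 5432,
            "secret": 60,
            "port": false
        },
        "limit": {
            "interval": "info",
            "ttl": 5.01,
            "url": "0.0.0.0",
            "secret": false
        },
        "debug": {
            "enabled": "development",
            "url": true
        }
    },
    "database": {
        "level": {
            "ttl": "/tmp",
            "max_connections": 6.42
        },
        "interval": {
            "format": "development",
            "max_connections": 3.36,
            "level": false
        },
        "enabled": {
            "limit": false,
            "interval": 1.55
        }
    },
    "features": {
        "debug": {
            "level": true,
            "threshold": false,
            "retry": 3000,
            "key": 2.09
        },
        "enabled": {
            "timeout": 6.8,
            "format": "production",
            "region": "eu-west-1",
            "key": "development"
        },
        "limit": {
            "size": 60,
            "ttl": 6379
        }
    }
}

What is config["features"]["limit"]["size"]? 60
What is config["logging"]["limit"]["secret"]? False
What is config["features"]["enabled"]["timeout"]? 6.8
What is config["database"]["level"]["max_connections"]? 6.42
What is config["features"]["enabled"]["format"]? "production"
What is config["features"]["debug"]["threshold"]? False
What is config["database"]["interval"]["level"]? False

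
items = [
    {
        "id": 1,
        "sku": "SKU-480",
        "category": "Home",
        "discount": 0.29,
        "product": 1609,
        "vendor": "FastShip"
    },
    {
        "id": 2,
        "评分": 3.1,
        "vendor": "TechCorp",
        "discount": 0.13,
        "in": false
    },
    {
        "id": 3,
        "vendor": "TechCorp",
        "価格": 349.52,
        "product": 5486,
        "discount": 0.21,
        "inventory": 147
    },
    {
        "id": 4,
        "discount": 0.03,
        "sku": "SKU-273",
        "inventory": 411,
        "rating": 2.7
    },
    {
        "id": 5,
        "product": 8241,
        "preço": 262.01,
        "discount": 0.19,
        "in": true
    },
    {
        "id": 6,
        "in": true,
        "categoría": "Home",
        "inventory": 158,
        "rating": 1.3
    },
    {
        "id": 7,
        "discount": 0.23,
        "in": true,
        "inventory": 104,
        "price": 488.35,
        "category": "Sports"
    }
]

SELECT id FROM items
[1, 2, 3, 4, 5, 6, 7]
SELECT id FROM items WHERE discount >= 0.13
[1, 2, 3, 5, 7]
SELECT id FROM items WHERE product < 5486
[1]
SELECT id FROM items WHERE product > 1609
[3, 5]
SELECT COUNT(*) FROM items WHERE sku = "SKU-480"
1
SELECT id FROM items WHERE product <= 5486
[1, 3]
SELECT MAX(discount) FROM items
0.29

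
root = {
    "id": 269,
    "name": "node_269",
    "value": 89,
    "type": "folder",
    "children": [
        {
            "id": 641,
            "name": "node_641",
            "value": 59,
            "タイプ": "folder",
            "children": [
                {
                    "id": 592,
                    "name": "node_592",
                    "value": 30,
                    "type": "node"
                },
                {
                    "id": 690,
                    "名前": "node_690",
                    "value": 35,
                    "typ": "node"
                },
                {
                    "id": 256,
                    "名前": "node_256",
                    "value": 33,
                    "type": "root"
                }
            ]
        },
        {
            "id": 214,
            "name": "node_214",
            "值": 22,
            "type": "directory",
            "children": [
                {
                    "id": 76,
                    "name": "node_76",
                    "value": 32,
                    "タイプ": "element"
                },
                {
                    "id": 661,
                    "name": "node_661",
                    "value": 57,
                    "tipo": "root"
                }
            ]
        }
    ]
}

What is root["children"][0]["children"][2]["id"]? 256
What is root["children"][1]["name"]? "node_214"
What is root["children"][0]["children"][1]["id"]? 690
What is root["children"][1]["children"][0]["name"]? "node_76"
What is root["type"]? "folder"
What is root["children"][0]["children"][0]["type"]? "node"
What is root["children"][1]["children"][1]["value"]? 57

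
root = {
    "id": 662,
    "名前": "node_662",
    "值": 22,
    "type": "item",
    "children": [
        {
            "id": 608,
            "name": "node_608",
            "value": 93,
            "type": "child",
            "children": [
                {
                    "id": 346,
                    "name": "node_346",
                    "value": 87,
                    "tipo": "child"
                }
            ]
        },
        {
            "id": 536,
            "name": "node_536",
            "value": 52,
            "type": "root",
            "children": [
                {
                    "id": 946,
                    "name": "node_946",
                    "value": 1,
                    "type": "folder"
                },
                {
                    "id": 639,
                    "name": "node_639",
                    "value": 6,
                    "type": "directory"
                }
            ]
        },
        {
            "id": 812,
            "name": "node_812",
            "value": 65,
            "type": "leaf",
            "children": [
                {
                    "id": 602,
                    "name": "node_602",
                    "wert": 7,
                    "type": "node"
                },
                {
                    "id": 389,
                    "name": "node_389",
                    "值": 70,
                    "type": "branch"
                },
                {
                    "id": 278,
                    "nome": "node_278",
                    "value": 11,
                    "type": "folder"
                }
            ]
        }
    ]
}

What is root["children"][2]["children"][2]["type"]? "folder"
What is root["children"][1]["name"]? "node_536"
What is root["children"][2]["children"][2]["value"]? 11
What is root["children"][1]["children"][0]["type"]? "folder"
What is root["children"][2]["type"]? "leaf"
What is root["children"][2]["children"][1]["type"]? "branch"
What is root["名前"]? "node_662"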